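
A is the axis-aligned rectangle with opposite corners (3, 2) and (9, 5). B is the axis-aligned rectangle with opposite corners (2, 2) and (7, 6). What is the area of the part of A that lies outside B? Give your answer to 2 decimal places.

|A∩B|: x∈[3,7], y∈[2,5] → 4·3 = 12.
|A| = 18.
|A ∖ B| = |A| − |A∩B| = 18 − 12 = 6.00.

6.00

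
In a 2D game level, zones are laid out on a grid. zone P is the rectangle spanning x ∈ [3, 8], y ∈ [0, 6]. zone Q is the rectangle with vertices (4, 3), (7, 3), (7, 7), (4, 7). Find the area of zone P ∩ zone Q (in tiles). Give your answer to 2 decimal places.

|zone P∩zone Q|: x∈[4,7], y∈[3,6] → 3·3 = 9.

9.00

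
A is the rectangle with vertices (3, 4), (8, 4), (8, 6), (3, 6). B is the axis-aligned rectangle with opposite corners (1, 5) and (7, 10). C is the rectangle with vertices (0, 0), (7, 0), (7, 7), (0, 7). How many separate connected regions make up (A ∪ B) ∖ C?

(A ∪ B) ∖ C splits into 2 disjoint pieces (area 2, area 18).

2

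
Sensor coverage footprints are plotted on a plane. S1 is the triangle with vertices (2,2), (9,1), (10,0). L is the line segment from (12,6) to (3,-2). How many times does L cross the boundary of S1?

2

The segment meets the boundary at (6.293,0.927), (6.738,1.323).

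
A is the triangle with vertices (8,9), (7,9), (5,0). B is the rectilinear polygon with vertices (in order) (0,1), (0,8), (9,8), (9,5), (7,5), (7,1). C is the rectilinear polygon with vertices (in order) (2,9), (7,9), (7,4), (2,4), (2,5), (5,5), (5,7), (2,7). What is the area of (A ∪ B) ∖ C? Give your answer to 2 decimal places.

41.89

|A ∪ B| = 56.
|(A ∪ B) ∩ C| = 14.1111.
|(A ∪ B) ∖ C| = 56 − 14.1111 = 41.89.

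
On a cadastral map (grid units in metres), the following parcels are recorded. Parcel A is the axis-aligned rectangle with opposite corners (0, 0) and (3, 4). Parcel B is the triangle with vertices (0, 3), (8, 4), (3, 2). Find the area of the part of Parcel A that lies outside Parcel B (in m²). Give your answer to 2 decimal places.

9.94

|Parcel A| = 12, |Parcel A∩Parcel B| = 2.0625.
|Parcel A ∖ Parcel B| = |Parcel A| − |Parcel A∩Parcel B| = 12 − 2.0625 = 9.94.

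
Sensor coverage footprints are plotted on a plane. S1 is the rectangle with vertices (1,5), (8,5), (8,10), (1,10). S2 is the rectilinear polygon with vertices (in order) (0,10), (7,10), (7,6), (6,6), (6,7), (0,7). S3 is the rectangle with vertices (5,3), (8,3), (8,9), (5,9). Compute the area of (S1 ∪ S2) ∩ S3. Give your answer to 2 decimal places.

12.00

The region (S1 ∪ S2) ∩ S3 is the polygon with vertices (8,5), (5,5), (5,9), (8,9).
By the shoelace formula its area is 12.00.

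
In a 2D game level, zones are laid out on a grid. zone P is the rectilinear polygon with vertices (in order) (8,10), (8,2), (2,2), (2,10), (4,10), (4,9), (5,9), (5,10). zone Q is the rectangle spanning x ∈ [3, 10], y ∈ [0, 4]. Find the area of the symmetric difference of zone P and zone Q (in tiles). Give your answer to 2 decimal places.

|zone P| = 47, |zone Q| = 28, |zone P∩zone Q| = 10.
|zone P △ zone Q| = |zone P| + |zone Q| − 2·|zone P∩zone Q| = 47 + 28 − 20 = 55.00.

55.00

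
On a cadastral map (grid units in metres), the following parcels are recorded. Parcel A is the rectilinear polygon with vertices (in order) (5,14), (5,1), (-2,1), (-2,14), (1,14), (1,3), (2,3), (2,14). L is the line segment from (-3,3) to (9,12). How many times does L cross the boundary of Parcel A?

The segment meets the boundary at (5,9), (2,6.75), (1,6), (-2,3.75).

4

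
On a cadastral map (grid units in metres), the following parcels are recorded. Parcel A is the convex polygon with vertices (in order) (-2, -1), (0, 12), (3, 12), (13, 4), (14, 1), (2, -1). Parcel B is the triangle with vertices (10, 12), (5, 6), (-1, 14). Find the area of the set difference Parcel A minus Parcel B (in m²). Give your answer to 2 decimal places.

|Parcel A| = 133.5, |Parcel A∩Parcel B| = 16.74.
|Parcel A ∖ Parcel B| = |Parcel A| − |Parcel A∩Parcel B| = 133.5 − 16.74 = 116.76.

116.76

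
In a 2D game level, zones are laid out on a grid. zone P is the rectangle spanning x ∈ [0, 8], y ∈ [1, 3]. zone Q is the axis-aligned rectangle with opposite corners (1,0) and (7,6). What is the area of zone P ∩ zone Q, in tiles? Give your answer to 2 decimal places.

|zone P∩zone Q|: x∈[1,7], y∈[1,3] → 6·2 = 12.

12.00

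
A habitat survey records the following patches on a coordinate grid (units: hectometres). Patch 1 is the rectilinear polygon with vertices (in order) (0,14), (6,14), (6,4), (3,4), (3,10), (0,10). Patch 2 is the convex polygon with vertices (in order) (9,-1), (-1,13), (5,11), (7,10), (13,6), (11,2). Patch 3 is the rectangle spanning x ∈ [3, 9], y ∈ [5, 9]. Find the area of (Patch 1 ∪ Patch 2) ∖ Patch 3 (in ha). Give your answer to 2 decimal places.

|Patch 1 ∪ Patch 2| = 91.1262.
|(Patch 1 ∪ Patch 2) ∩ Patch 3| = 23.9167.
|(Patch 1 ∪ Patch 2) ∖ Patch 3| = 91.1262 − 23.9167 = 67.21.

67.21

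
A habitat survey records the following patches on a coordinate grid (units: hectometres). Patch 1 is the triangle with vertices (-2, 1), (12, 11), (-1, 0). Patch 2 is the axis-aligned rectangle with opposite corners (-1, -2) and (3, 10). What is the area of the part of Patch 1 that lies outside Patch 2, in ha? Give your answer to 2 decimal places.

|Patch 1| = 12, |Patch 1∩Patch 2| = 5.8022.
|Patch 1 ∖ Patch 2| = |Patch 1| − |Patch 1∩Patch 2| = 12 − 5.8022 = 6.20.

6.20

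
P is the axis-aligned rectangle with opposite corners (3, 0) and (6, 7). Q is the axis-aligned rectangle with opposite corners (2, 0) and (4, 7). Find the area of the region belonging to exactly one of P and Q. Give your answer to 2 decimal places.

|P∩Q|: x∈[3,4], y∈[0,7] → 1·7 = 7.
|P △ Q| = |P| + |Q| − 2·|P∩Q| = 21 + 14 − 14 = 21.00.

21.00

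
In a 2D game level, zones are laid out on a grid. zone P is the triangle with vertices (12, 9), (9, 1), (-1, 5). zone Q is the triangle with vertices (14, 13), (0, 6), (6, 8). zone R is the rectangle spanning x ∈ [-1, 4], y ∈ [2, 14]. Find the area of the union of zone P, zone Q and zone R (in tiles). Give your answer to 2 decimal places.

By inclusion–exclusion:
Individual areas: |zone P| = 46, |zone Q| = 7, |zone R| = 60.
|zone P∩zone Q| = 0.
|zone P∩zone R| = 8.8462.
|zone Q∩zone R| = 1.3333.
|zone P∩zone Q∩zone R| = 0.
|zone P ∪ zone Q ∪ zone R| = 113 − 10.1795 + 0 = 102.82.

102.82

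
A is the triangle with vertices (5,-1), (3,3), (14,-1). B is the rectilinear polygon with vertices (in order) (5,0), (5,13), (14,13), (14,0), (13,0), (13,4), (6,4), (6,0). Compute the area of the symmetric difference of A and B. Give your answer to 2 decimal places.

102.82

|A| = 18, |B| = 89, |A∩B| = 2.0909.
|A △ B| = |A| + |B| − 2·|A∩B| = 18 + 89 − 4.1818 = 102.82.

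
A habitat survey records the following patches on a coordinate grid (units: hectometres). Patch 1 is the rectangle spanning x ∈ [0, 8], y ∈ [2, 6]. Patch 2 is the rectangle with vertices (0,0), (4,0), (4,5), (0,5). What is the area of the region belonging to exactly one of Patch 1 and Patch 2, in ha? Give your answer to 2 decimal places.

|Patch 1∩Patch 2|: x∈[0,4], y∈[2,5] → 4·3 = 12.
|Patch 1 △ Patch 2| = |Patch 1| + |Patch 2| − 2·|Patch 1∩Patch 2| = 32 + 20 − 24 = 28.00.

28.00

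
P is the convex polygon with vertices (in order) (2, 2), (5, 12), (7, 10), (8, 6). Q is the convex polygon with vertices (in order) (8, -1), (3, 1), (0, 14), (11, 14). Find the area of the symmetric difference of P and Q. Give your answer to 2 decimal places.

|P| = 27, |Q| = 112, |P∩Q| = 26.6135.
|P △ Q| = |P| + |Q| − 2·|P∩Q| = 27 + 112 − 53.2271 = 85.77.

85.77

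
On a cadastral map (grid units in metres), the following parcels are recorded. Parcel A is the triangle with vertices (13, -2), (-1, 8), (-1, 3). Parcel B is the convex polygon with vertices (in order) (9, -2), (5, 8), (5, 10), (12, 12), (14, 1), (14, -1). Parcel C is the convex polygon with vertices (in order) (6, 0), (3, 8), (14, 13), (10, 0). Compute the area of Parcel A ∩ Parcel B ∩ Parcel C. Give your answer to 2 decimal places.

The intersection is the polygon with vertices (7.4,2), (10.036,0.117), (10,0), (8.2,0).
By the shoelace formula its area is 1.99.

1.99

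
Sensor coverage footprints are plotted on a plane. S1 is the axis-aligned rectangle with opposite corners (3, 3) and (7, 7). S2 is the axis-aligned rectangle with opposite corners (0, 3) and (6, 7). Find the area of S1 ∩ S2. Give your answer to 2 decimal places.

12.00

|S1∩S2|: x∈[3,6], y∈[3,7] → 3·4 = 12.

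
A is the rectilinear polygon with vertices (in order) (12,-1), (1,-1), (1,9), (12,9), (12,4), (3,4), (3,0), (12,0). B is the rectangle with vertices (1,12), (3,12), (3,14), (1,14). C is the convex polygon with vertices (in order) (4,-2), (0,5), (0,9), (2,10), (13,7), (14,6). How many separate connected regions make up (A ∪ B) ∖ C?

5

(A ∪ B) ∖ C splits into 5 disjoint pieces (area 6.125, area 5.1607, area 5.4697, area 0.1, area 4).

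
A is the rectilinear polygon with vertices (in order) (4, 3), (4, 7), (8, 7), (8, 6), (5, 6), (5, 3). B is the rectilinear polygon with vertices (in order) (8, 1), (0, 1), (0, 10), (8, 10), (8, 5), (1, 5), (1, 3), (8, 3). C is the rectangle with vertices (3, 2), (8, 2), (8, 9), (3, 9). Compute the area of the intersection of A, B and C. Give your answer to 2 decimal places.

5.00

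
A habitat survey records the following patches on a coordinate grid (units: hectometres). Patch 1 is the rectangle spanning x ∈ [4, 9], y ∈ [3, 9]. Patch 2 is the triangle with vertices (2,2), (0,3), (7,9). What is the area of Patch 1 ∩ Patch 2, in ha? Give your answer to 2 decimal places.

The intersection is the polygon with vertices (4,6.429), (7,9), (4,4.8).
By the shoelace formula its area is 2.44.

2.44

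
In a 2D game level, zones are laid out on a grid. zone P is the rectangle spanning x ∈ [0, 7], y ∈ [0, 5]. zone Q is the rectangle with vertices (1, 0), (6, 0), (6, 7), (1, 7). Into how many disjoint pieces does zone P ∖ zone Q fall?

2

zone P ∖ zone Q splits into 2 disjoint pieces (area 5, area 5).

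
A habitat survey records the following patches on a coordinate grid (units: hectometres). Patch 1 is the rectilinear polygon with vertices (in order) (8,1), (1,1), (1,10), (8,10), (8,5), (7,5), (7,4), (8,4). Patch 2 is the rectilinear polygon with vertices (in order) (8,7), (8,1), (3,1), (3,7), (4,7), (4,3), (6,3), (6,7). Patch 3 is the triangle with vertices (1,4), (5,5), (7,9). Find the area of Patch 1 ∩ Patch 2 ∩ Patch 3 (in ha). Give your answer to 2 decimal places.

1.46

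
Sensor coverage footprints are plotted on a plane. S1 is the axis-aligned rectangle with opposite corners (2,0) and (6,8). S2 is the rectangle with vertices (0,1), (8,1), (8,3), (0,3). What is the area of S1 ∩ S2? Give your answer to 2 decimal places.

8.00

|S1∩S2|: x∈[2,6], y∈[1,3] → 4·2 = 8.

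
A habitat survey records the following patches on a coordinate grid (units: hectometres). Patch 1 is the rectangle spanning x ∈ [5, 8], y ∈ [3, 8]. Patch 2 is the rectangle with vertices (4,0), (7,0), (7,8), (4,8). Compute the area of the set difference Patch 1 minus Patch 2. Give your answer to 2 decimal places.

5.00

|Patch 1∩Patch 2|: x∈[5,7], y∈[3,8] → 2·5 = 10.
|Patch 1| = 15.
|Patch 1 ∖ Patch 2| = |Patch 1| − |Patch 1∩Patch 2| = 15 − 10 = 5.00.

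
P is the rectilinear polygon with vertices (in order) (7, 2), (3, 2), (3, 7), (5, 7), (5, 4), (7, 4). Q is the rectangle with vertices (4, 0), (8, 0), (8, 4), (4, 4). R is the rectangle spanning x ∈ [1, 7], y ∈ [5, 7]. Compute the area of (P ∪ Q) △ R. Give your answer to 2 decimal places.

28.00

|P ∪ Q| = 24.
|(P ∪ Q) ∩ R| = 4.
|(P ∪ Q) △ R| = 24 + 12 − 8 = 28.00.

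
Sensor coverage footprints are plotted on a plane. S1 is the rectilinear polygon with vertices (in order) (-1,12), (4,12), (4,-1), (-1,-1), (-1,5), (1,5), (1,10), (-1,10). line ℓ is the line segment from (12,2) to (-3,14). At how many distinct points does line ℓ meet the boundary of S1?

The segment meets the boundary at (-0.5,12), (4,8.4).

2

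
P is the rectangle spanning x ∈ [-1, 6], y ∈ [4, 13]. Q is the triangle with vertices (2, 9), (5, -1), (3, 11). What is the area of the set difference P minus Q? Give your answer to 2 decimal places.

56.67

|P| = 63, |P∩Q| = 6.3333.
|P ∖ Q| = |P| − |P∩Q| = 63 − 6.3333 = 56.67.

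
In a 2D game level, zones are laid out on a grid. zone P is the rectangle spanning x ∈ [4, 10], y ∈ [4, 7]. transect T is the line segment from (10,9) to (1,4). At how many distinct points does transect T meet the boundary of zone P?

The segment meets the boundary at (6.4,7), (4,5.667).

2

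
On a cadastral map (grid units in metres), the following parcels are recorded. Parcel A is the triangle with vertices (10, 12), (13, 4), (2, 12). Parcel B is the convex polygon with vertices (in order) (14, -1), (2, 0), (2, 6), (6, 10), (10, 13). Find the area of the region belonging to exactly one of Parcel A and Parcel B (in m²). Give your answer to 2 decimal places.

94.38

|Parcel A| = 32, |Parcel B| = 108, |Parcel A∩Parcel B| = 22.8101.
|Parcel A △ Parcel B| = |Parcel A| + |Parcel B| − 2·|Parcel A∩Parcel B| = 32 + 108 − 45.6202 = 94.38.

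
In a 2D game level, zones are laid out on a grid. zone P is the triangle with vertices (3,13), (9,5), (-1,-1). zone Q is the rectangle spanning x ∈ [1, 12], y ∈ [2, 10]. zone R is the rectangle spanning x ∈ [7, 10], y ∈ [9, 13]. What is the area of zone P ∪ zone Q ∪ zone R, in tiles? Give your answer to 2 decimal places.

By inclusion–exclusion:
Individual areas: |zone P| = 58, |zone Q| = 88, |zone R| = 12.
|zone P∩zone Q| = 44.8393.
|zone P∩zone R| = 0.
|zone Q∩zone R|: x∈[7,10], y∈[9,10] → 3·1 = 3.
|zone P∩zone Q∩zone R| = 0.
|zone P ∪ zone Q ∪ zone R| = 158 − 47.8393 + 0 = 110.16.

110.16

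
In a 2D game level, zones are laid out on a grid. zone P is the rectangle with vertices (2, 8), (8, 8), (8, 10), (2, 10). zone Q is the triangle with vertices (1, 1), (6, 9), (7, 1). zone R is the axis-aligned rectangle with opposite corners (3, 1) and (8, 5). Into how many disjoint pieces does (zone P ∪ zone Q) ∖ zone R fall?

(zone P ∪ zone Q) ∖ zone R splits into 2 disjoint pieces (area 17.625, area 3.2).

2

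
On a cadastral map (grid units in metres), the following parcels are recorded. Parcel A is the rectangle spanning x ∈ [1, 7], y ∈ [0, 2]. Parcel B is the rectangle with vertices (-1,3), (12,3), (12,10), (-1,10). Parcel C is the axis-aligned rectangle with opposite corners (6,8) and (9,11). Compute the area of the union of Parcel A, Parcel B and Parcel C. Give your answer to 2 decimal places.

106.00

By inclusion–exclusion:
Individual areas: |Parcel A| = 12, |Parcel B| = 91, |Parcel C| = 9.
|Parcel A∩Parcel B| = 0 (no overlap).
|Parcel A∩Parcel C| = 0 (no overlap).
|Parcel B∩Parcel C|: x∈[6,9], y∈[8,10] → 3·2 = 6.
|Parcel A∩Parcel B∩Parcel C| = 0.
|Parcel A ∪ Parcel B ∪ Parcel C| = 112 − 6 + 0 = 106.00.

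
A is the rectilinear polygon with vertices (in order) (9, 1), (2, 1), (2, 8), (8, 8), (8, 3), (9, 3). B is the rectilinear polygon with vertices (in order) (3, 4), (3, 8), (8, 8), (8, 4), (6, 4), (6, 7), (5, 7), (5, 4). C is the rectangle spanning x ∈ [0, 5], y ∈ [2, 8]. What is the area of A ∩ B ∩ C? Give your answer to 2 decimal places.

8.00

The intersection is the polygon with vertices (5,4), (3,4), (3,8), (5,8), (5,7).
By the shoelace formula its area is 8.00.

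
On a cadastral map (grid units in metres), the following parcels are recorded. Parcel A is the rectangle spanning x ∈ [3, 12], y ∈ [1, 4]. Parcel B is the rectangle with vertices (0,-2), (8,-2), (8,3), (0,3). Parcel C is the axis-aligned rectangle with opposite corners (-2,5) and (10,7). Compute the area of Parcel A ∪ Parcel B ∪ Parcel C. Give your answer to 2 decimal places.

81.00

By inclusion–exclusion:
Individual areas: |Parcel A| = 27, |Parcel B| = 40, |Parcel C| = 24.
|Parcel A∩Parcel B|: x∈[3,8], y∈[1,3] → 5·2 = 10.
|Parcel A∩Parcel C| = 0 (no overlap).
|Parcel B∩Parcel C| = 0 (no overlap).
|Parcel A∩Parcel B∩Parcel C| = 0.
|Parcel A ∪ Parcel B ∪ Parcel C| = 91 − 10 + 0 = 81.00.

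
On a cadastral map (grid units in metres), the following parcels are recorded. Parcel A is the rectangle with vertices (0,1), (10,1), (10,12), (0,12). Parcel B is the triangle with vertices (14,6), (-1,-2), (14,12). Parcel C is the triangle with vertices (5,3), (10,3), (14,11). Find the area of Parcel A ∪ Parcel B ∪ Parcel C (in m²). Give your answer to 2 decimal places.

134.67

By inclusion–exclusion:
Individual areas: |Parcel A| = 110, |Parcel B| = 45, |Parcel C| = 20.
|Parcel A∩Parcel B| = 20.5839.
|Parcel A∩Parcel C| = 11.1111.
|Parcel B∩Parcel C| = 19.0398.
|Parcel A∩Parcel B∩Parcel C| = 10.4069.
|Parcel A ∪ Parcel B ∪ Parcel C| = 175 − 50.7348 + 10.4069 = 134.67.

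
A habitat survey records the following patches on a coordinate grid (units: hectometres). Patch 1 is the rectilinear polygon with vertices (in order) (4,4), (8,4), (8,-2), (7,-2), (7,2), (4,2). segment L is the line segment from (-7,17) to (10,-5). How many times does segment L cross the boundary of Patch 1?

4

The segment meets the boundary at (7.682,-2), (4.591,2), (4,2.765), (7,-1.118).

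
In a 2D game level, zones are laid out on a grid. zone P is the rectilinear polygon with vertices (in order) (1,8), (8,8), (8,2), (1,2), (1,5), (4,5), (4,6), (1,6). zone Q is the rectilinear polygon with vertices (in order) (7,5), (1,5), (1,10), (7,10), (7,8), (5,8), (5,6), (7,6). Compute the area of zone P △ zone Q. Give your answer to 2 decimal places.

|zone P| = 39, |zone Q| = 26, |zone P∩zone Q| = 11.
|zone P △ zone Q| = |zone P| + |zone Q| − 2·|zone P∩zone Q| = 39 + 26 − 22 = 43.00.

43.00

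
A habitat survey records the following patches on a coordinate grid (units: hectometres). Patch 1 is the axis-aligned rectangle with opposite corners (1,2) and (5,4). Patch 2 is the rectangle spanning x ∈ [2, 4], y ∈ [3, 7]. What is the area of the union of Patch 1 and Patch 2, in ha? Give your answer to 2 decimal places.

By inclusion–exclusion:
Individual areas: |Patch 1| = 8, |Patch 2| = 8.
|Patch 1∩Patch 2|: x∈[2,4], y∈[3,4] → 2·1 = 2.
|Patch 1 ∪ Patch 2| = 16 − 2 = 14.00.

14.00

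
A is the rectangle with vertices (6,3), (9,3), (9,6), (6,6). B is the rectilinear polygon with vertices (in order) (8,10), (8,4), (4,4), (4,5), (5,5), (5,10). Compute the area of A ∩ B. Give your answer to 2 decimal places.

4.00

The intersection is the polygon with vertices (6,6), (8,6), (8,4), (6,4).
By the shoelace formula its area is 4.00.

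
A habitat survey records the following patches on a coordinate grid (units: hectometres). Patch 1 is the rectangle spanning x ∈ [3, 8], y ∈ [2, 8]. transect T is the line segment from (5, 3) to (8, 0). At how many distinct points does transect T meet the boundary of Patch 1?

The segment meets the boundary at (6,2).

1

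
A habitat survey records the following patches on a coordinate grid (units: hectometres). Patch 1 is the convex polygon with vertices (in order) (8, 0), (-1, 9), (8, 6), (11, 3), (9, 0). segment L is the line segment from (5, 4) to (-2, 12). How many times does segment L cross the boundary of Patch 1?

The segment meets the boundary at (1.294,8.235).

1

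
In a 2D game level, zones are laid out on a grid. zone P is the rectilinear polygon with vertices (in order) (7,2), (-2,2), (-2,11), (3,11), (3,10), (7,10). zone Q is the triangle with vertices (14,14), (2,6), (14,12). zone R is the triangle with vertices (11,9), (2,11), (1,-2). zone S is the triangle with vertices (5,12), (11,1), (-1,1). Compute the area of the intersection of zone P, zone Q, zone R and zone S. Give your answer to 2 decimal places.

The intersection is the polygon with vertices (6.6,9.067), (6.929,8.464), (2,6).
By the shoelace formula its area is 1.89.

1.89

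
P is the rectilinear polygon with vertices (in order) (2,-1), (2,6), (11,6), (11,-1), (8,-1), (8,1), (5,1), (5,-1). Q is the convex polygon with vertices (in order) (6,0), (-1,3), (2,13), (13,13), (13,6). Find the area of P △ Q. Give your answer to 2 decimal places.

115.52

|P| = 57, |Q| = 135.5, |P∩Q| = 38.4881.
|P △ Q| = |P| + |Q| − 2·|P∩Q| = 57 + 135.5 − 76.9762 = 115.52.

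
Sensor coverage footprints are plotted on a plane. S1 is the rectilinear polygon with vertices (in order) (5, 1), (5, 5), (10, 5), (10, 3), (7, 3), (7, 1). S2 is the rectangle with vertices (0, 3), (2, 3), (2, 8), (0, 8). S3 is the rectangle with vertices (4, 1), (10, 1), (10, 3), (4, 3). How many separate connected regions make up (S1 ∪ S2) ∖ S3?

(S1 ∪ S2) ∖ S3 splits into 2 disjoint pieces (area 10, area 10).

2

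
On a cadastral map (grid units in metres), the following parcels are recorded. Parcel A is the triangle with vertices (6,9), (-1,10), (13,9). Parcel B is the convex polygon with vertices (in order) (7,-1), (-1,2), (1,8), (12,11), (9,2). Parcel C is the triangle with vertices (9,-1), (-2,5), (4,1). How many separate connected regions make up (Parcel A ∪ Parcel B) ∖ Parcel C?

(Parcel A ∪ Parcel B) ∖ Parcel C splits into 2 disjoint pieces (area 78.0917, area 9.9593).

2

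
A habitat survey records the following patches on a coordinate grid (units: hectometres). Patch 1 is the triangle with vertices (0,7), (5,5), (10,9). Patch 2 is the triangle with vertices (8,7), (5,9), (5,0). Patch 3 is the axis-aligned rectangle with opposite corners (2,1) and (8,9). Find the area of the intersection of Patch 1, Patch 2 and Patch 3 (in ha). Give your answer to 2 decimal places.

The intersection is the polygon with vertices (5,8), (6.154,8.231), (7.727,7.182), (5,5).
By the shoelace formula its area is 4.88.

4.88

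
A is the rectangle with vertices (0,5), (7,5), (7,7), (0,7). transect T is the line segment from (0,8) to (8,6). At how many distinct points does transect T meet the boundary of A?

2

The segment meets the boundary at (7,6.25), (4,7).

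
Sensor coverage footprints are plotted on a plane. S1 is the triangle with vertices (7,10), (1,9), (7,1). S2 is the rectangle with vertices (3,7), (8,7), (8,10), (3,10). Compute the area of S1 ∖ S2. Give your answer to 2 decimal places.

16.33

|S1| = 27, |S1∩S2| = 10.6667.
|S1 ∖ S2| = |S1| − |S1∩S2| = 27 − 10.6667 = 16.33.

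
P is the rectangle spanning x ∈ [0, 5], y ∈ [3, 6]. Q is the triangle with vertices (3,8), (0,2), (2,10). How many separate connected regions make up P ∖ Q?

2

P ∖ Q splits into 2 disjoint pieces (area 11.25, area 1.875).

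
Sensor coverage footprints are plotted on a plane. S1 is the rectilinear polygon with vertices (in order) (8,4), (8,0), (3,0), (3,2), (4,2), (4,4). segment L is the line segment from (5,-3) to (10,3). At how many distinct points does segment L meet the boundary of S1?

2

The segment meets the boundary at (8,0.6), (7.5,0).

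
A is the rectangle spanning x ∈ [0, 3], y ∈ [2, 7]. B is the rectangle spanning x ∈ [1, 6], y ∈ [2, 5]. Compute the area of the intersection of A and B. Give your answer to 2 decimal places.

|A∩B|: x∈[1,3], y∈[2,5] → 2·3 = 6.

6.00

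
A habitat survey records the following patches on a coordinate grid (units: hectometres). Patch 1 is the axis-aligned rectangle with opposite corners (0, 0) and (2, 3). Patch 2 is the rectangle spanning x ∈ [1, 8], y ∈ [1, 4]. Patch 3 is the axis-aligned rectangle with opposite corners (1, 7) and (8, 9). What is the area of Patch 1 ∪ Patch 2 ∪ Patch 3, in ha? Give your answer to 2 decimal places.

By inclusion–exclusion:
Individual areas: |Patch 1| = 6, |Patch 2| = 21, |Patch 3| = 14.
|Patch 1∩Patch 2|: x∈[1,2], y∈[1,3] → 1·2 = 2.
|Patch 1∩Patch 3| = 0 (no overlap).
|Patch 2∩Patch 3| = 0 (no overlap).
|Patch 1∩Patch 2∩Patch 3| = 0.
|Patch 1 ∪ Patch 2 ∪ Patch 3| = 41 − 2 + 0 = 39.00.

39.00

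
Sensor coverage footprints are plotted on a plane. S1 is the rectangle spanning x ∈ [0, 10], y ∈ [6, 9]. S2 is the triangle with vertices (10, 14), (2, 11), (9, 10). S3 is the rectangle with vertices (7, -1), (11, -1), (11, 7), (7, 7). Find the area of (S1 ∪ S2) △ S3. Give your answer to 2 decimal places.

|S1 ∪ S2| = 44.5.
|(S1 ∪ S2) ∩ S3| = 3.
|(S1 ∪ S2) △ S3| = 44.5 + 32 − 6 = 70.50.

70.50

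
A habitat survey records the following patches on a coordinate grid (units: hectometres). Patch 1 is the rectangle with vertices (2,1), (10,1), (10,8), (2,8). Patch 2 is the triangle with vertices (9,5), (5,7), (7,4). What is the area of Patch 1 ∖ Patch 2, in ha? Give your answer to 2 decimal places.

52.00

|Patch 1| = 56, |Patch 1∩Patch 2| = 4.
|Patch 1 ∖ Patch 2| = |Patch 1| − |Patch 1∩Patch 2| = 56 − 4 = 52.00.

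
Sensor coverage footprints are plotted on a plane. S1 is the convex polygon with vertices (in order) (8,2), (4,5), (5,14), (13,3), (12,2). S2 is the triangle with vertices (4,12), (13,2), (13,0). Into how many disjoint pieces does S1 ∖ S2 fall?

S1 ∖ S2 splits into 2 disjoint pieces (area 29.129, area 16.6862).

2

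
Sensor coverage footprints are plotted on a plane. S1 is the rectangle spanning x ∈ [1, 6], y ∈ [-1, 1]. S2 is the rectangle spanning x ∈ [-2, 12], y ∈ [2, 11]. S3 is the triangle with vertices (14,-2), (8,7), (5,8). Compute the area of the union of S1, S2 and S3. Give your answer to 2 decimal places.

137.87

By inclusion–exclusion:
Individual areas: |S1| = 10, |S2| = 126, |S3| = 10.5.
|S1∩S2| = 0 (no overlap).
|S1∩S3| = 0.
|S2∩S3| = 8.6333.
|S1∩S2∩S3| = 0.
|S1 ∪ S2 ∪ S3| = 146.5 − 8.6333 + 0 = 137.87.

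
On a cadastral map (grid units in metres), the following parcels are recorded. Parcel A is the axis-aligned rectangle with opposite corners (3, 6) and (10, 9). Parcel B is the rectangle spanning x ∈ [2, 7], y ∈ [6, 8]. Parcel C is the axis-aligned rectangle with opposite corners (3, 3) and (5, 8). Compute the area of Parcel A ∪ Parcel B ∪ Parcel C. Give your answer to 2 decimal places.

29.00

By inclusion–exclusion:
Individual areas: |Parcel A| = 21, |Parcel B| = 10, |Parcel C| = 10.
|Parcel A∩Parcel B|: x∈[3,7], y∈[6,8] → 4·2 = 8.
|Parcel A∩Parcel C|: x∈[3,5], y∈[6,8] → 2·2 = 4.
|Parcel B∩Parcel C|: x∈[3,5], y∈[6,8] → 2·2 = 4.
|Parcel A∩Parcel B∩Parcel C| = 4.
|Parcel A ∪ Parcel B ∪ Parcel C| = 41 − 16 + 4 = 29.00.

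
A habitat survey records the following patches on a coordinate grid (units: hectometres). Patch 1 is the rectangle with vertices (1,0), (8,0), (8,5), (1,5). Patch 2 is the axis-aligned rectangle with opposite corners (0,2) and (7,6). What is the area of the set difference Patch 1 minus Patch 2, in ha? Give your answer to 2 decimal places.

17.00

|Patch 1∩Patch 2|: x∈[1,7], y∈[2,5] → 6·3 = 18.
|Patch 1| = 35.
|Patch 1 ∖ Patch 2| = |Patch 1| − |Patch 1∩Patch 2| = 35 − 18 = 17.00.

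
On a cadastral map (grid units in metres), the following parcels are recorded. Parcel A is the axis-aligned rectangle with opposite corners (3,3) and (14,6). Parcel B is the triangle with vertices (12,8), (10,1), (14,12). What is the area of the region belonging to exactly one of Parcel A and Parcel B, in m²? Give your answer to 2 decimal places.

|Parcel A| = 33, |Parcel B| = 3, |Parcel A∩Parcel B| = 0.8182.
|Parcel A △ Parcel B| = |Parcel A| + |Parcel B| − 2·|Parcel A∩Parcel B| = 33 + 3 − 1.6364 = 34.36.

34.36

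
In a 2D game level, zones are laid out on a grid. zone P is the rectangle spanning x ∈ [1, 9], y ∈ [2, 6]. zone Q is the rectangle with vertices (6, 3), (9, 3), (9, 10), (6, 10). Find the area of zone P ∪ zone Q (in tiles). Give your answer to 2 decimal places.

44.00

By inclusion–exclusion:
Individual areas: |zone P| = 32, |zone Q| = 21.
|zone P∩zone Q|: x∈[6,9], y∈[3,6] → 3·3 = 9.
|zone P ∪ zone Q| = 53 − 9 = 44.00.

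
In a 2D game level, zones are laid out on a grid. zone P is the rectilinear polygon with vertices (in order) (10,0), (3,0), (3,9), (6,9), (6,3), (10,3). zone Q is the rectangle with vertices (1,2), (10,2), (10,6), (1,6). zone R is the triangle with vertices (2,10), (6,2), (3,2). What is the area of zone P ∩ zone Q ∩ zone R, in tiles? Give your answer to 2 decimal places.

The intersection is the polygon with vertices (4,6), (6,2), (3,2), (3,6).
By the shoelace formula its area is 8.00.

8.00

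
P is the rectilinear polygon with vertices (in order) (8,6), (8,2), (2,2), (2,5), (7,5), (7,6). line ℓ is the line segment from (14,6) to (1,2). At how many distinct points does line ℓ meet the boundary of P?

The segment meets the boundary at (2,2.308), (8,4.154).

2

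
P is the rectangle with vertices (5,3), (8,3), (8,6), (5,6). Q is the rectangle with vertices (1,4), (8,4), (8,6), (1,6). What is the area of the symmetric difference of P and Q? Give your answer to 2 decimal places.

|P∩Q|: x∈[5,8], y∈[4,6] → 3·2 = 6.
|P △ Q| = |P| + |Q| − 2·|P∩Q| = 9 + 14 − 12 = 11.00.

11.00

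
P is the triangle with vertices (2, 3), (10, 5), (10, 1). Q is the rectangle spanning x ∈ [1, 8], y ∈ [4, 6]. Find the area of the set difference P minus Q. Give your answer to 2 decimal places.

15.50

|P| = 16, |P∩Q| = 0.5.
|P ∖ Q| = |P| − |P∩Q| = 16 − 0.5 = 15.50.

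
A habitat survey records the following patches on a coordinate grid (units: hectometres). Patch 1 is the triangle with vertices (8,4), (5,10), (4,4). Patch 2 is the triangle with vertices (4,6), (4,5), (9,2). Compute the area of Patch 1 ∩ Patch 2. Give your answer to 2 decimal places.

The intersection is the polygon with vertices (4.294,5.765), (6.5,4), (5.667,4), (4.152,4.909).
By the shoelace formula its area is 1.45.

1.45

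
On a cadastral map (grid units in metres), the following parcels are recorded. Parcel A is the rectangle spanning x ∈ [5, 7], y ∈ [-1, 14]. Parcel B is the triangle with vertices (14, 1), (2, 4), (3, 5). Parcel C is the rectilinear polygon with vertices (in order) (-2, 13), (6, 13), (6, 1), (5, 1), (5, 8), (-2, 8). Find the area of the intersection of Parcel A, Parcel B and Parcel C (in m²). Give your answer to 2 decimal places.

0.97

The intersection is the polygon with vertices (5,3.25), (5,4.273), (6,3.909), (6,3).
By the shoelace formula its area is 0.97.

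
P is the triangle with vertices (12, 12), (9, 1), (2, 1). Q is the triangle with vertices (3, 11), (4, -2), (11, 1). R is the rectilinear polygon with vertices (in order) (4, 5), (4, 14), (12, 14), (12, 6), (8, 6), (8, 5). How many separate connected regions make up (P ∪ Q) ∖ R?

1

(P ∪ Q) ∖ R is a single connected region.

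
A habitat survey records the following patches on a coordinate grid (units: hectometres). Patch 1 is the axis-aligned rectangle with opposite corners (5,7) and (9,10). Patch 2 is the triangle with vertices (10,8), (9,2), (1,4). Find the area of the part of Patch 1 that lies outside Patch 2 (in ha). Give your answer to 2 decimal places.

11.65

|Patch 1| = 12, |Patch 1∩Patch 2| = 0.3472.
|Patch 1 ∖ Patch 2| = |Patch 1| − |Patch 1∩Patch 2| = 12 − 0.3472 = 11.65.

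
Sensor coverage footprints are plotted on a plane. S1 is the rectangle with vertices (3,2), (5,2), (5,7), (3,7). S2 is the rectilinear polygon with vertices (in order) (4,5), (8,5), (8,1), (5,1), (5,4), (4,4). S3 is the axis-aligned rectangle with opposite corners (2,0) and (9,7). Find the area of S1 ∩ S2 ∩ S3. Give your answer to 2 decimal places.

1.00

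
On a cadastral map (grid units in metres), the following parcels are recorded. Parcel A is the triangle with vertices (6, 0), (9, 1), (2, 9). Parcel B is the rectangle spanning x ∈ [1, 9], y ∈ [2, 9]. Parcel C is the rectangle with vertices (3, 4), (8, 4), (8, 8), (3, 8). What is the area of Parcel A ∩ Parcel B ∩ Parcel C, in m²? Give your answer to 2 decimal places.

4.83

The intersection is the polygon with vertices (3,6.75), (3,7.857), (6.375,4), (4.222,4).
By the shoelace formula its area is 4.83.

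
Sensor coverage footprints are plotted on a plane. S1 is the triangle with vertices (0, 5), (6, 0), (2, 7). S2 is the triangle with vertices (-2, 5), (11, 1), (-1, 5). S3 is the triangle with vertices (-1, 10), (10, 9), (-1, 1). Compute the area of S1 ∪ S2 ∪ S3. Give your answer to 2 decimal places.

54.65

By inclusion–exclusion:
Individual areas: |S1| = 11, |S2| = 2, |S3| = 49.5.
|S1∩S2| = 0.7057.
|S1∩S3| = 6.6018.
|S2∩S3| = 0.9566.
|S1∩S2∩S3| = 0.4126.
|S1 ∪ S2 ∪ S3| = 62.5 − 8.264 + 0.4126 = 54.65.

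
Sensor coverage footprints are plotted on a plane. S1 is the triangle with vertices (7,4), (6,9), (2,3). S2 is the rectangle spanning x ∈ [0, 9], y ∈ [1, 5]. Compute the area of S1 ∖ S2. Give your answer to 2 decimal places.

|S1| = 13, |S1∩S2| = 6.0667.
|S1 ∖ S2| = |S1| − |S1∩S2| = 13 − 6.0667 = 6.93.

6.93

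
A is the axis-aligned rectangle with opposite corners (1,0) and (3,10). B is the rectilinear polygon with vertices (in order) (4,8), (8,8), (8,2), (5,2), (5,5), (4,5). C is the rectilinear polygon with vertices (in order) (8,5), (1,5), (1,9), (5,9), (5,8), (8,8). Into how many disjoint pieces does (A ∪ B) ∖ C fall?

3

(A ∪ B) ∖ C splits into 3 disjoint pieces (area 10, area 2, area 9).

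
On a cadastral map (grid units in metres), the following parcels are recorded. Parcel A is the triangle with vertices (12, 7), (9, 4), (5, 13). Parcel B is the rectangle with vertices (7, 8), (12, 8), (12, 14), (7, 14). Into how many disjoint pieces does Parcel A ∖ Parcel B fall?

2

Parcel A ∖ Parcel B splits into 2 disjoint pieces (area 10.4722, area 2.7857).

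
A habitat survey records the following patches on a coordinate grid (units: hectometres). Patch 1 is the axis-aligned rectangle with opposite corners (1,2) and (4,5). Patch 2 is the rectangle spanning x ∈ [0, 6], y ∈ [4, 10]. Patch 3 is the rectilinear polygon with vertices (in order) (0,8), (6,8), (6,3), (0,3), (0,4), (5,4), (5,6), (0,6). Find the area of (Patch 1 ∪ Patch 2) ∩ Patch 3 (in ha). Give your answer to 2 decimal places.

|Patch 1 ∪ Patch 2| = 42.
|(Patch 1 ∪ Patch 2) ∩ Patch 3| = 17.00.

17.00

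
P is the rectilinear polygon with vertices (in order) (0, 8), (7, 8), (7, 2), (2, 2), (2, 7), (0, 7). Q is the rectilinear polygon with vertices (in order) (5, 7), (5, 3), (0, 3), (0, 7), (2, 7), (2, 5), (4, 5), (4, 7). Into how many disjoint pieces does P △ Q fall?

P △ Q is a single connected region.

1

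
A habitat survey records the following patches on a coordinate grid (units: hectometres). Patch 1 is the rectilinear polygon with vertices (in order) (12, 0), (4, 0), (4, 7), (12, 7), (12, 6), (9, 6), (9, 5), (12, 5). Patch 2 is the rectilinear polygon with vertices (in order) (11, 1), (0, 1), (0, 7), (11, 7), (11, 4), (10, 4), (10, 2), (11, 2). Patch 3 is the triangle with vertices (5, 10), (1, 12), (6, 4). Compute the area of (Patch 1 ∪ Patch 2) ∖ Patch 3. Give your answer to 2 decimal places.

76.94

|Patch 1 ∪ Patch 2| = 79.
|(Patch 1 ∪ Patch 2) ∩ Patch 3| = 2.0625.
|(Patch 1 ∪ Patch 2) ∖ Patch 3| = 79 − 2.0625 = 76.94.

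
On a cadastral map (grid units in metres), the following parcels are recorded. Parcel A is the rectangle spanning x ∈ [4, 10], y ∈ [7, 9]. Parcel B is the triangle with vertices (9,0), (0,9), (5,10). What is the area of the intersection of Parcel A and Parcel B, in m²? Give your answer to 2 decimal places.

3.60

The intersection is the polygon with vertices (4,7), (4,9), (5.4,9), (6.2,7).
By the shoelace formula its area is 3.60.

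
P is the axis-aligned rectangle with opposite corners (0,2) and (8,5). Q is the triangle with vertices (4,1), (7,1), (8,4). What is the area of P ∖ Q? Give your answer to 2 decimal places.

22.00

|P| = 24, |P∩Q| = 2.
|P ∖ Q| = |P| − |P∩Q| = 24 − 2 = 22.00.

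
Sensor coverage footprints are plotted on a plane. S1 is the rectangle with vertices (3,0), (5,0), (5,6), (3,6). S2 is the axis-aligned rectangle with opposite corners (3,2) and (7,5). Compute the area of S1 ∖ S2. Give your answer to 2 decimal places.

6.00

|S1∩S2|: x∈[3,5], y∈[2,5] → 2·3 = 6.
|S1| = 12.
|S1 ∖ S2| = |S1| − |S1∩S2| = 12 − 6 = 6.00.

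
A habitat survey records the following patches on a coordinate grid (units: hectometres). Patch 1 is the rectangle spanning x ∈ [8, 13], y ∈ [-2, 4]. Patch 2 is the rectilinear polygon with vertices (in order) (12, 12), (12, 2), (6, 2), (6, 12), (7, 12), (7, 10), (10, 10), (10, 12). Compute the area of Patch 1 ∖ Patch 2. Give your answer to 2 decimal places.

22.00

|Patch 1| = 30, |Patch 1∩Patch 2| = 8.
|Patch 1 ∖ Patch 2| = |Patch 1| − |Patch 1∩Patch 2| = 30 − 8 = 22.00.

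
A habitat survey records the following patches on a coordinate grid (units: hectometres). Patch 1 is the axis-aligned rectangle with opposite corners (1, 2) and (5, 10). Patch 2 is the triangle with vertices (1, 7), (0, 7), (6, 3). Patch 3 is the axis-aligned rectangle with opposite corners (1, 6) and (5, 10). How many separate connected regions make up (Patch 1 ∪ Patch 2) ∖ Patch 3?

2

(Patch 1 ∪ Patch 2) ∖ Patch 3 splits into 2 disjoint pieces (area 16.0667, area 0.3333).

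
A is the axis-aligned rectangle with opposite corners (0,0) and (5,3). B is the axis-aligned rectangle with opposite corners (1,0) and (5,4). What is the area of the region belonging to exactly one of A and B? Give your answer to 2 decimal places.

|A∩B|: x∈[1,5], y∈[0,3] → 4·3 = 12.
|A △ B| = |A| + |B| − 2·|A∩B| = 15 + 16 − 24 = 7.00.

7.00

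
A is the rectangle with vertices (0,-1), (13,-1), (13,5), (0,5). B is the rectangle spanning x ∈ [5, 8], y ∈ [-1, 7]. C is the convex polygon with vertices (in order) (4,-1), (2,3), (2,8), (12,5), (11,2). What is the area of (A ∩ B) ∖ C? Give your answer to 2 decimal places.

3.21

|A ∩ B| = 18.
|(A ∩ B) ∩ C| = 14.7857.
|(A ∩ B) ∖ C| = 18 − 14.7857 = 3.21.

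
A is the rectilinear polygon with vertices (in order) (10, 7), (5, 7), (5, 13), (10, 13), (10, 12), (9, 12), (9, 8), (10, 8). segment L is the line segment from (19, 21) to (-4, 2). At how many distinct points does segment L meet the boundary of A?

2

The segment meets the boundary at (5,9.435), (9.316,13).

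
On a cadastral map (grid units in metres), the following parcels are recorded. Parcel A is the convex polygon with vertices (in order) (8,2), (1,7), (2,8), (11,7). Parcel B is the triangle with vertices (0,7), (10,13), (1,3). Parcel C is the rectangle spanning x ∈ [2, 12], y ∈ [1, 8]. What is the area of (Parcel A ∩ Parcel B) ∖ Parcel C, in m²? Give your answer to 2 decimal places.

0.86

|Parcel A ∩ Parcel B| = 5.7487.
|(Parcel A ∩ Parcel B) ∩ Parcel C| = 4.8916.
|(Parcel A ∩ Parcel B) ∖ Parcel C| = 5.7487 − 4.8916 = 0.86.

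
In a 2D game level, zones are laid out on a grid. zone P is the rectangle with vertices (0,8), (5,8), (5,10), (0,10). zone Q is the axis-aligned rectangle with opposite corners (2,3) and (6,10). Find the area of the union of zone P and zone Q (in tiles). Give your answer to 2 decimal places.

32.00

By inclusion–exclusion:
Individual areas: |zone P| = 10, |zone Q| = 28.
|zone P∩zone Q|: x∈[2,5], y∈[8,10] → 3·2 = 6.
|zone P ∪ zone Q| = 38 − 6 = 32.00.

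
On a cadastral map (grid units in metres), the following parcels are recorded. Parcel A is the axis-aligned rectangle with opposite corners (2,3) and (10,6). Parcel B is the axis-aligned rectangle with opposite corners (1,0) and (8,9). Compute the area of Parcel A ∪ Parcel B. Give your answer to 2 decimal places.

69.00

By inclusion–exclusion:
Individual areas: |Parcel A| = 24, |Parcel B| = 63.
|Parcel A∩Parcel B|: x∈[2,8], y∈[3,6] → 6·3 = 18.
|Parcel A ∪ Parcel B| = 87 − 18 = 69.00.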